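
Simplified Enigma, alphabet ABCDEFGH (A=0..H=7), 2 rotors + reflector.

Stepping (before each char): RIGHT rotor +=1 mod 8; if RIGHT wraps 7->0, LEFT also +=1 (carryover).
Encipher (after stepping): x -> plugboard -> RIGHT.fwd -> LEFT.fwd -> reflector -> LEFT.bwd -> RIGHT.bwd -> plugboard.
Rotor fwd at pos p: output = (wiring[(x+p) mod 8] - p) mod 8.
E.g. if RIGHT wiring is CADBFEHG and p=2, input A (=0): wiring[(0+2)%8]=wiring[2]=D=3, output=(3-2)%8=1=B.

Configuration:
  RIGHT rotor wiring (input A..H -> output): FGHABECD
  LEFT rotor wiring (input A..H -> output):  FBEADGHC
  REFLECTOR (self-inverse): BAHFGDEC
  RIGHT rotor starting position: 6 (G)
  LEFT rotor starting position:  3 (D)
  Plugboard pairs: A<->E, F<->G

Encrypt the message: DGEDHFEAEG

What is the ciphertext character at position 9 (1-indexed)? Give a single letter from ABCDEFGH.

Char 1 ('D'): step: R->7, L=3; D->plug->D->R->A->L->F->refl->D->L'->C->R'->F->plug->G
Char 2 ('G'): step: R->0, L->4 (L advanced); G->plug->F->R->E->L->B->refl->A->L'->G->R'->B->plug->B
Char 3 ('E'): step: R->1, L=4; E->plug->A->R->F->L->F->refl->D->L'->C->R'->G->plug->F
Char 4 ('D'): step: R->2, L=4; D->plug->D->R->C->L->D->refl->F->L'->F->R'->A->plug->E
Char 5 ('H'): step: R->3, L=4; H->plug->H->R->E->L->B->refl->A->L'->G->R'->B->plug->B
Char 6 ('F'): step: R->4, L=4; F->plug->G->R->D->L->G->refl->E->L'->H->R'->D->plug->D
Char 7 ('E'): step: R->5, L=4; E->plug->A->R->H->L->E->refl->G->L'->D->R'->G->plug->F
Char 8 ('A'): step: R->6, L=4; A->plug->E->R->B->L->C->refl->H->L'->A->R'->D->plug->D
Char 9 ('E'): step: R->7, L=4; E->plug->A->R->E->L->B->refl->A->L'->G->R'->B->plug->B

B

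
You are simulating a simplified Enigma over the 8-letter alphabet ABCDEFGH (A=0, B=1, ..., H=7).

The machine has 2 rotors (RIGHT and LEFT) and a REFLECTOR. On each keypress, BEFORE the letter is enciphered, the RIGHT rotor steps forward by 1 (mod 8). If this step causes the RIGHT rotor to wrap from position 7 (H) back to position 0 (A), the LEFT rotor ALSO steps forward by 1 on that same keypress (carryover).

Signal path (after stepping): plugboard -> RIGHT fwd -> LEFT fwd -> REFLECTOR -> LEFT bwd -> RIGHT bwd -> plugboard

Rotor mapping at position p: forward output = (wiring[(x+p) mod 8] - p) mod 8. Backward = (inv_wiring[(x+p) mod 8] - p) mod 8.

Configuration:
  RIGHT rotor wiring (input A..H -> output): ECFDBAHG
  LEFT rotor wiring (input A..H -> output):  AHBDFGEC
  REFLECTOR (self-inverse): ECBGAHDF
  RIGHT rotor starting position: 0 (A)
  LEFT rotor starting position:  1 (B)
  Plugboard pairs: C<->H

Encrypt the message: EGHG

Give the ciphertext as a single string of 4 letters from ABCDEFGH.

Char 1 ('E'): step: R->1, L=1; E->plug->E->R->H->L->H->refl->F->L'->E->R'->B->plug->B
Char 2 ('G'): step: R->2, L=1; G->plug->G->R->C->L->C->refl->B->L'->G->R'->D->plug->D
Char 3 ('H'): step: R->3, L=1; H->plug->C->R->F->L->D->refl->G->L'->A->R'->A->plug->A
Char 4 ('G'): step: R->4, L=1; G->plug->G->R->B->L->A->refl->E->L'->D->R'->C->plug->H

Answer: BDAH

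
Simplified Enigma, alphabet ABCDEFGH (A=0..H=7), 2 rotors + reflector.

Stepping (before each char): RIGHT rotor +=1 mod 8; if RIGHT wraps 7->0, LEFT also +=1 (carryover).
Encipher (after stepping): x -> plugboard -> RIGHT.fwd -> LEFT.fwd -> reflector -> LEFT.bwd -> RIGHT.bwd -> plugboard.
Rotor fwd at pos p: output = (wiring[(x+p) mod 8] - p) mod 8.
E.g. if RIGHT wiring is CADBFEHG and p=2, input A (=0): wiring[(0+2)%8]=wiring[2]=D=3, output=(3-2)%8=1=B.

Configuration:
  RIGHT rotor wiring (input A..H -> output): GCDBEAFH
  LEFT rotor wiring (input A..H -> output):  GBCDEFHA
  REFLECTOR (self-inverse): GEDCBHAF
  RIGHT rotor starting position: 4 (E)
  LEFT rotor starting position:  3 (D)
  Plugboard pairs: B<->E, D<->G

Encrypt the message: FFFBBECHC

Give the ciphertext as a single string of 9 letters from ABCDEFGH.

Char 1 ('F'): step: R->5, L=3; F->plug->F->R->G->L->G->refl->A->L'->A->R'->B->plug->E
Char 2 ('F'): step: R->6, L=3; F->plug->F->R->D->L->E->refl->B->L'->B->R'->B->plug->E
Char 3 ('F'): step: R->7, L=3; F->plug->F->R->F->L->D->refl->C->L'->C->R'->E->plug->B
Char 4 ('B'): step: R->0, L->4 (L advanced); B->plug->E->R->E->L->C->refl->D->L'->C->R'->B->plug->E
Char 5 ('B'): step: R->1, L=4; B->plug->E->R->H->L->H->refl->F->L'->F->R'->H->plug->H
Char 6 ('E'): step: R->2, L=4; E->plug->B->R->H->L->H->refl->F->L'->F->R'->F->plug->F
Char 7 ('C'): step: R->3, L=4; C->plug->C->R->F->L->F->refl->H->L'->H->R'->G->plug->D
Char 8 ('H'): step: R->4, L=4; H->plug->H->R->F->L->F->refl->H->L'->H->R'->G->plug->D
Char 9 ('C'): step: R->5, L=4; C->plug->C->R->C->L->D->refl->C->L'->E->R'->G->plug->D

Answer: EEBEHFDDD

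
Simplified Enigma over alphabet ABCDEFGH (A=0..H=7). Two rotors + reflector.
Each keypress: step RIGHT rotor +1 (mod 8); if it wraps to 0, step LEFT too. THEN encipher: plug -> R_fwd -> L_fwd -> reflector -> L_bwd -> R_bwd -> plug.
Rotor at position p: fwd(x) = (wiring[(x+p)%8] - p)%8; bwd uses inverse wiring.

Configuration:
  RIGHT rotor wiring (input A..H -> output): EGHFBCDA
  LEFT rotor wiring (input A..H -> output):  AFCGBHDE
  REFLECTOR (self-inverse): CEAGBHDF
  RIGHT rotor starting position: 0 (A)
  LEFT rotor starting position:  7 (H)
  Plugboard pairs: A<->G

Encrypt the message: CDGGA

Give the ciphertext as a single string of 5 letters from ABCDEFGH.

Char 1 ('C'): step: R->1, L=7; C->plug->C->R->E->L->H->refl->F->L'->A->R'->D->plug->D
Char 2 ('D'): step: R->2, L=7; D->plug->D->R->A->L->F->refl->H->L'->E->R'->H->plug->H
Char 3 ('G'): step: R->3, L=7; G->plug->A->R->C->L->G->refl->D->L'->D->R'->G->plug->A
Char 4 ('G'): step: R->4, L=7; G->plug->A->R->F->L->C->refl->A->L'->G->R'->B->plug->B
Char 5 ('A'): step: R->5, L=7; A->plug->G->R->A->L->F->refl->H->L'->E->R'->H->plug->H

Answer: DHABH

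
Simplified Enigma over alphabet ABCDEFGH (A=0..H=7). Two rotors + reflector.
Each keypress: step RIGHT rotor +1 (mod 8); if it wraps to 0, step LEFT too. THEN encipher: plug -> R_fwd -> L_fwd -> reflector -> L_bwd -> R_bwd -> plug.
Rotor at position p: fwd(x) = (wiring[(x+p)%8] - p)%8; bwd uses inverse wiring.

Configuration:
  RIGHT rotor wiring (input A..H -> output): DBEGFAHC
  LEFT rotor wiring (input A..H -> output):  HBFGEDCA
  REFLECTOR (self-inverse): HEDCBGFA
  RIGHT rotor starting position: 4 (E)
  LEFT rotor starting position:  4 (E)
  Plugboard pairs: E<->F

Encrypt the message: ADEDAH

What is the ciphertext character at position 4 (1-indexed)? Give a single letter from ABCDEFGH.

Char 1 ('A'): step: R->5, L=4; A->plug->A->R->D->L->E->refl->B->L'->G->R'->D->plug->D
Char 2 ('D'): step: R->6, L=4; D->plug->D->R->D->L->E->refl->B->L'->G->R'->E->plug->F
Char 3 ('E'): step: R->7, L=4; E->plug->F->R->G->L->B->refl->E->L'->D->R'->A->plug->A
Char 4 ('D'): step: R->0, L->5 (L advanced); D->plug->D->R->G->L->B->refl->E->L'->E->R'->C->plug->C

C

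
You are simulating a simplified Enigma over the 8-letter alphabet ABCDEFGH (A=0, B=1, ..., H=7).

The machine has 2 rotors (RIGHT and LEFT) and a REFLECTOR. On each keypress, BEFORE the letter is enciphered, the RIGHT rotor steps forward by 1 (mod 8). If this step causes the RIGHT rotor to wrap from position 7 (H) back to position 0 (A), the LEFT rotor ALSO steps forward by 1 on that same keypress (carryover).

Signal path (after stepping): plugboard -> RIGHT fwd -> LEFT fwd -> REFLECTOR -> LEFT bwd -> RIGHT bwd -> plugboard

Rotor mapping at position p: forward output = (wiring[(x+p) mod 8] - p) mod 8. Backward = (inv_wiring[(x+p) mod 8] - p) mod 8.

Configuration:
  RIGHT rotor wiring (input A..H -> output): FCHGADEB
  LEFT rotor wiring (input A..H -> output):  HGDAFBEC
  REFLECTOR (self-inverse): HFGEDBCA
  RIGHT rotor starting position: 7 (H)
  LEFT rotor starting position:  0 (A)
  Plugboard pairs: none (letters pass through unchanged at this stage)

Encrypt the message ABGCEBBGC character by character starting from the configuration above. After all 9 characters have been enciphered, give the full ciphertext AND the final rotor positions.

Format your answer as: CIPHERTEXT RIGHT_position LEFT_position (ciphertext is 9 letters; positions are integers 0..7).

Char 1 ('A'): step: R->0, L->1 (L advanced); A->plug->A->R->F->L->D->refl->E->L'->D->R'->F->plug->F
Char 2 ('B'): step: R->1, L=1; B->plug->B->R->G->L->B->refl->F->L'->A->R'->G->plug->G
Char 3 ('G'): step: R->2, L=1; G->plug->G->R->D->L->E->refl->D->L'->F->R'->A->plug->A
Char 4 ('C'): step: R->3, L=1; C->plug->C->R->A->L->F->refl->B->L'->G->R'->E->plug->E
Char 5 ('E'): step: R->4, L=1; E->plug->E->R->B->L->C->refl->G->L'->H->R'->B->plug->B
Char 6 ('B'): step: R->5, L=1; B->plug->B->R->H->L->G->refl->C->L'->B->R'->G->plug->G
Char 7 ('B'): step: R->6, L=1; B->plug->B->R->D->L->E->refl->D->L'->F->R'->H->plug->H
Char 8 ('G'): step: R->7, L=1; G->plug->G->R->E->L->A->refl->H->L'->C->R'->A->plug->A
Char 9 ('C'): step: R->0, L->2 (L advanced); C->plug->C->R->H->L->E->refl->D->L'->C->R'->B->plug->B
Final: ciphertext=FGAEBGHAB, RIGHT=0, LEFT=2

Answer: FGAEBGHAB 0 2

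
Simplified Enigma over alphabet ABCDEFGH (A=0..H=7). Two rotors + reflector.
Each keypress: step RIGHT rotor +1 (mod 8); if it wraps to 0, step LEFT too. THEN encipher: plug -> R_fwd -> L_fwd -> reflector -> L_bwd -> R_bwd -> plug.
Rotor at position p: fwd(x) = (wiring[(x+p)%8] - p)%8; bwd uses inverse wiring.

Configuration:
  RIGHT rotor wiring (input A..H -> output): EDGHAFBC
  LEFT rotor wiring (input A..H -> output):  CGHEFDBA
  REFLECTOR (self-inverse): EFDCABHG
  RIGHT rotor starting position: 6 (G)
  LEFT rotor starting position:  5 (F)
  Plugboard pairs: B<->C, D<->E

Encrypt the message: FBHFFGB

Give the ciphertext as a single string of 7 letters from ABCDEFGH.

Char 1 ('F'): step: R->7, L=5; F->plug->F->R->B->L->E->refl->A->L'->H->R'->D->plug->E
Char 2 ('B'): step: R->0, L->6 (L advanced); B->plug->C->R->G->L->H->refl->G->L'->F->R'->F->plug->F
Char 3 ('H'): step: R->1, L=6; H->plug->H->R->D->L->A->refl->E->L'->C->R'->A->plug->A
Char 4 ('F'): step: R->2, L=6; F->plug->F->R->A->L->D->refl->C->L'->B->R'->H->plug->H
Char 5 ('F'): step: R->3, L=6; F->plug->F->R->B->L->C->refl->D->L'->A->R'->G->plug->G
Char 6 ('G'): step: R->4, L=6; G->plug->G->R->C->L->E->refl->A->L'->D->R'->H->plug->H
Char 7 ('B'): step: R->5, L=6; B->plug->C->R->F->L->G->refl->H->L'->G->R'->E->plug->D

Answer: EFAHGHD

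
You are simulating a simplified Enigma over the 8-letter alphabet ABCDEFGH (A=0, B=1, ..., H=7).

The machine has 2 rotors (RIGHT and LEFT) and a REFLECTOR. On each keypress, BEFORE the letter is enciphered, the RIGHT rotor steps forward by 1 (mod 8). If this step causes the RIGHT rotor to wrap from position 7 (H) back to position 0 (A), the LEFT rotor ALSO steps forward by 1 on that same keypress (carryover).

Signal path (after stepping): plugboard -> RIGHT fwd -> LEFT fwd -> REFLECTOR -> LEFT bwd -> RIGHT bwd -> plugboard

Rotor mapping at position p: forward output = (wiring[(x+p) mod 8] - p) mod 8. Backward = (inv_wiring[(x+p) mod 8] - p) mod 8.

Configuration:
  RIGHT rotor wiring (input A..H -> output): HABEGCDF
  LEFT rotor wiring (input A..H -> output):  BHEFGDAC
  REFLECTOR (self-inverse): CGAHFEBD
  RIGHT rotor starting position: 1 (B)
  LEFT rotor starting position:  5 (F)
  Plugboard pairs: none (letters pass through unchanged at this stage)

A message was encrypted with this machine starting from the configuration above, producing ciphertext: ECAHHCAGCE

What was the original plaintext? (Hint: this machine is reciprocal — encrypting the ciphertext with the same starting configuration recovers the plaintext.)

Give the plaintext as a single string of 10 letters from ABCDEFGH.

Answer: GDEAFECCFG

Derivation:
Char 1 ('E'): step: R->2, L=5; E->plug->E->R->B->L->D->refl->H->L'->F->R'->G->plug->G
Char 2 ('C'): step: R->3, L=5; C->plug->C->R->H->L->B->refl->G->L'->A->R'->D->plug->D
Char 3 ('A'): step: R->4, L=5; A->plug->A->R->C->L->F->refl->E->L'->D->R'->E->plug->E
Char 4 ('H'): step: R->5, L=5; H->plug->H->R->B->L->D->refl->H->L'->F->R'->A->plug->A
Char 5 ('H'): step: R->6, L=5; H->plug->H->R->E->L->C->refl->A->L'->G->R'->F->plug->F
Char 6 ('C'): step: R->7, L=5; C->plug->C->R->B->L->D->refl->H->L'->F->R'->E->plug->E
Char 7 ('A'): step: R->0, L->6 (L advanced); A->plug->A->R->H->L->F->refl->E->L'->B->R'->C->plug->C
Char 8 ('G'): step: R->1, L=6; G->plug->G->R->E->L->G->refl->B->L'->D->R'->C->plug->C
Char 9 ('C'): step: R->2, L=6; C->plug->C->R->E->L->G->refl->B->L'->D->R'->F->plug->F
Char 10 ('E'): step: R->3, L=6; E->plug->E->R->C->L->D->refl->H->L'->F->R'->G->plug->G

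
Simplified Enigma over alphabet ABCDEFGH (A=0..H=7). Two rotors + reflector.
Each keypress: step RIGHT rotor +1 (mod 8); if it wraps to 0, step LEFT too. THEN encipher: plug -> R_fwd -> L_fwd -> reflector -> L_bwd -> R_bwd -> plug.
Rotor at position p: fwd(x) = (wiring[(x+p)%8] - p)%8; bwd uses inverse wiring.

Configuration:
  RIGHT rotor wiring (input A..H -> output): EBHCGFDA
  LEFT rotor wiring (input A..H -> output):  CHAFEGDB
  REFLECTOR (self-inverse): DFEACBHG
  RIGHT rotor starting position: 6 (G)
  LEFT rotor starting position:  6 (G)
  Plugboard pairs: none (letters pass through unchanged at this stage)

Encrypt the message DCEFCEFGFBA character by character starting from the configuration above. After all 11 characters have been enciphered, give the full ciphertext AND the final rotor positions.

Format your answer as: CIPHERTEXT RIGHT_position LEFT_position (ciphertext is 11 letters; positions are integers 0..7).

Answer: EHBCFCHHDFE 1 0

Derivation:
Char 1 ('D'): step: R->7, L=6; D->plug->D->R->A->L->F->refl->B->L'->D->R'->E->plug->E
Char 2 ('C'): step: R->0, L->7 (L advanced); C->plug->C->R->H->L->E->refl->C->L'->A->R'->H->plug->H
Char 3 ('E'): step: R->1, L=7; E->plug->E->R->E->L->G->refl->H->L'->G->R'->B->plug->B
Char 4 ('F'): step: R->2, L=7; F->plug->F->R->G->L->H->refl->G->L'->E->R'->C->plug->C
Char 5 ('C'): step: R->3, L=7; C->plug->C->R->C->L->A->refl->D->L'->B->R'->F->plug->F
Char 6 ('E'): step: R->4, L=7; E->plug->E->R->A->L->C->refl->E->L'->H->R'->C->plug->C
Char 7 ('F'): step: R->5, L=7; F->plug->F->R->C->L->A->refl->D->L'->B->R'->H->plug->H
Char 8 ('G'): step: R->6, L=7; G->plug->G->R->A->L->C->refl->E->L'->H->R'->H->plug->H
Char 9 ('F'): step: R->7, L=7; F->plug->F->R->H->L->E->refl->C->L'->A->R'->D->plug->D
Char 10 ('B'): step: R->0, L->0 (L advanced); B->plug->B->R->B->L->H->refl->G->L'->F->R'->F->plug->F
Char 11 ('A'): step: R->1, L=0; A->plug->A->R->A->L->C->refl->E->L'->E->R'->E->plug->E
Final: ciphertext=EHBCFCHHDFE, RIGHT=1, LEFT=0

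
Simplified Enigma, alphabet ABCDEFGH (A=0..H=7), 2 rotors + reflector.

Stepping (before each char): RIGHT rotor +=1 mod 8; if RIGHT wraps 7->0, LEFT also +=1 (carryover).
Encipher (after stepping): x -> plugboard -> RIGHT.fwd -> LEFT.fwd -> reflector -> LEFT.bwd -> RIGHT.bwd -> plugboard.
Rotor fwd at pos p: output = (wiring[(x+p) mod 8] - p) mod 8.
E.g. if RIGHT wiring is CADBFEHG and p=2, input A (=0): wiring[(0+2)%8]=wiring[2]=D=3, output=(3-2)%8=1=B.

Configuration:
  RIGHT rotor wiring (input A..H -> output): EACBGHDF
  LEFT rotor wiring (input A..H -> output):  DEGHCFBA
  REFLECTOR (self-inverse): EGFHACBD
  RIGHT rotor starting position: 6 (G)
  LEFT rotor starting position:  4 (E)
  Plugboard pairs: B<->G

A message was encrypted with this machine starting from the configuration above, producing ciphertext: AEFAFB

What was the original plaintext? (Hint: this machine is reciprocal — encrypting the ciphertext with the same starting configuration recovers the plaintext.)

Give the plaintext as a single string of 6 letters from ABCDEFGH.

Answer: EFBEDC

Derivation:
Char 1 ('A'): step: R->7, L=4; A->plug->A->R->G->L->C->refl->F->L'->C->R'->E->plug->E
Char 2 ('E'): step: R->0, L->5 (L advanced); E->plug->E->R->G->L->C->refl->F->L'->H->R'->F->plug->F
Char 3 ('F'): step: R->1, L=5; F->plug->F->R->C->L->D->refl->H->L'->E->R'->G->plug->B
Char 4 ('A'): step: R->2, L=5; A->plug->A->R->A->L->A->refl->E->L'->B->R'->E->plug->E
Char 5 ('F'): step: R->3, L=5; F->plug->F->R->B->L->E->refl->A->L'->A->R'->D->plug->D
Char 6 ('B'): step: R->4, L=5; B->plug->G->R->G->L->C->refl->F->L'->H->R'->C->plug->C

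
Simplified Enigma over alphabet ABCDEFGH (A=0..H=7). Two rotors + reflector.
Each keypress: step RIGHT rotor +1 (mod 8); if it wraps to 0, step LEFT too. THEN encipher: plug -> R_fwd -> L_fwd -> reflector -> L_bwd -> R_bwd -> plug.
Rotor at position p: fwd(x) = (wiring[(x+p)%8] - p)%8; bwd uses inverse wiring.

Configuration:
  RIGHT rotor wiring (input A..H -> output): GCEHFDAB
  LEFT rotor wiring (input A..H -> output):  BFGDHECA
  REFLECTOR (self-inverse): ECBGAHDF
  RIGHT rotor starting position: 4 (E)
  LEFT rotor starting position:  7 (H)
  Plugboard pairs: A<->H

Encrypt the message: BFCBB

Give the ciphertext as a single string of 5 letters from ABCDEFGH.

Answer: HCFFE

Derivation:
Char 1 ('B'): step: R->5, L=7; B->plug->B->R->D->L->H->refl->F->L'->G->R'->A->plug->H
Char 2 ('F'): step: R->6, L=7; F->plug->F->R->B->L->C->refl->B->L'->A->R'->C->plug->C
Char 3 ('C'): step: R->7, L=7; C->plug->C->R->D->L->H->refl->F->L'->G->R'->F->plug->F
Char 4 ('B'): step: R->0, L->0 (L advanced); B->plug->B->R->C->L->G->refl->D->L'->D->R'->F->plug->F
Char 5 ('B'): step: R->1, L=0; B->plug->B->R->D->L->D->refl->G->L'->C->R'->E->plug->E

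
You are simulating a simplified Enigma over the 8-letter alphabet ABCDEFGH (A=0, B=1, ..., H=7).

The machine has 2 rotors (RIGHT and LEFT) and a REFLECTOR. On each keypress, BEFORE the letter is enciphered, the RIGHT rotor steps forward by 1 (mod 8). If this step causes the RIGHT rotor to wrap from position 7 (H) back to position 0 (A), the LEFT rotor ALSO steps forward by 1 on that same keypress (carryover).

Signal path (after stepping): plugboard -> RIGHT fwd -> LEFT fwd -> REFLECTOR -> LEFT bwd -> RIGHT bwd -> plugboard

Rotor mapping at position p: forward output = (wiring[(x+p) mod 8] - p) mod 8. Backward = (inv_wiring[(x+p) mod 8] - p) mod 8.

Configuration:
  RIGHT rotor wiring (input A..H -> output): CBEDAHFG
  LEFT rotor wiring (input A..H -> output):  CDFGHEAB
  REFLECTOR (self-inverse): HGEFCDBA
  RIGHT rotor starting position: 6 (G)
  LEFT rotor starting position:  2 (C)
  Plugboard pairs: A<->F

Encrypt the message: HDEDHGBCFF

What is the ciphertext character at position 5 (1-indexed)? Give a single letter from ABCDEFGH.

Char 1 ('H'): step: R->7, L=2; H->plug->H->R->G->L->A->refl->H->L'->F->R'->D->plug->D
Char 2 ('D'): step: R->0, L->3 (L advanced); D->plug->D->R->D->L->F->refl->D->L'->A->R'->E->plug->E
Char 3 ('E'): step: R->1, L=3; E->plug->E->R->G->L->A->refl->H->L'->F->R'->G->plug->G
Char 4 ('D'): step: R->2, L=3; D->plug->D->R->F->L->H->refl->A->L'->G->R'->C->plug->C
Char 5 ('H'): step: R->3, L=3; H->plug->H->R->B->L->E->refl->C->L'->H->R'->F->plug->A

A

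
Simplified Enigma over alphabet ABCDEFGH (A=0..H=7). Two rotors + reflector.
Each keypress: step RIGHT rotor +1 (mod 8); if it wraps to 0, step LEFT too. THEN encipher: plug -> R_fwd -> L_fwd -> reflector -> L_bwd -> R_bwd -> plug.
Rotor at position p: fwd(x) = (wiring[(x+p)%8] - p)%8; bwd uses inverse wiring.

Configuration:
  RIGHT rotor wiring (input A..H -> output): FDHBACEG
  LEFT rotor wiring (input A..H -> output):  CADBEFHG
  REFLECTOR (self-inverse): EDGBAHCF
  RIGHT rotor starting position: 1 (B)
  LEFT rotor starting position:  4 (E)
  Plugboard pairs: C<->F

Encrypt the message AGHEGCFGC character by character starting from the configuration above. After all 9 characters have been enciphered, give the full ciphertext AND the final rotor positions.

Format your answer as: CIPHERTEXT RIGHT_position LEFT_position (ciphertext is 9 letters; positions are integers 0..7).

Answer: DBFBEEBEE 2 5

Derivation:
Char 1 ('A'): step: R->2, L=4; A->plug->A->R->F->L->E->refl->A->L'->A->R'->D->plug->D
Char 2 ('G'): step: R->3, L=4; G->plug->G->R->A->L->A->refl->E->L'->F->R'->B->plug->B
Char 3 ('H'): step: R->4, L=4; H->plug->H->R->F->L->E->refl->A->L'->A->R'->C->plug->F
Char 4 ('E'): step: R->5, L=4; E->plug->E->R->G->L->H->refl->F->L'->H->R'->B->plug->B
Char 5 ('G'): step: R->6, L=4; G->plug->G->R->C->L->D->refl->B->L'->B->R'->E->plug->E
Char 6 ('C'): step: R->7, L=4; C->plug->F->R->B->L->B->refl->D->L'->C->R'->E->plug->E
Char 7 ('F'): step: R->0, L->5 (L advanced); F->plug->C->R->H->L->H->refl->F->L'->D->R'->B->plug->B
Char 8 ('G'): step: R->1, L=5; G->plug->G->R->F->L->G->refl->C->L'->B->R'->E->plug->E
Char 9 ('C'): step: R->2, L=5; C->plug->F->R->E->L->D->refl->B->L'->C->R'->E->plug->E
Final: ciphertext=DBFBEEBEE, RIGHT=2, LEFT=5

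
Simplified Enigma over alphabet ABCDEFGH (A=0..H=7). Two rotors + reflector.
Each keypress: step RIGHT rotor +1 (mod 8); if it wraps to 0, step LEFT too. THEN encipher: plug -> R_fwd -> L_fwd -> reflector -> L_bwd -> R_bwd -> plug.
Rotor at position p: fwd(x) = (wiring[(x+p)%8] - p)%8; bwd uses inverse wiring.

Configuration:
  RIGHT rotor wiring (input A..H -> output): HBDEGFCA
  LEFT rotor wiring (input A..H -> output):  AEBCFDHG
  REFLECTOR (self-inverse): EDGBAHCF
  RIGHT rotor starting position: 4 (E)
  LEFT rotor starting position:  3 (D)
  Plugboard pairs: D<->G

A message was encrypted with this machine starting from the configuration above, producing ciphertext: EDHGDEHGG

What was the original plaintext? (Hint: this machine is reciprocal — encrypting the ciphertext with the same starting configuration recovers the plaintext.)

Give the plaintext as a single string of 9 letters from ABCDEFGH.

Answer: FECFCBCFA

Derivation:
Char 1 ('E'): step: R->5, L=3; E->plug->E->R->E->L->D->refl->B->L'->G->R'->F->plug->F
Char 2 ('D'): step: R->6, L=3; D->plug->G->R->A->L->H->refl->F->L'->F->R'->E->plug->E
Char 3 ('H'): step: R->7, L=3; H->plug->H->R->D->L->E->refl->A->L'->C->R'->C->plug->C
Char 4 ('G'): step: R->0, L->4 (L advanced); G->plug->D->R->E->L->E->refl->A->L'->F->R'->F->plug->F
Char 5 ('D'): step: R->1, L=4; D->plug->G->R->H->L->G->refl->C->L'->D->R'->C->plug->C
Char 6 ('E'): step: R->2, L=4; E->plug->E->R->A->L->B->refl->D->L'->C->R'->B->plug->B
Char 7 ('H'): step: R->3, L=4; H->plug->H->R->A->L->B->refl->D->L'->C->R'->C->plug->C
Char 8 ('G'): step: R->4, L=4; G->plug->D->R->E->L->E->refl->A->L'->F->R'->F->plug->F
Char 9 ('G'): step: R->5, L=4; G->plug->D->R->C->L->D->refl->B->L'->A->R'->A->plug->A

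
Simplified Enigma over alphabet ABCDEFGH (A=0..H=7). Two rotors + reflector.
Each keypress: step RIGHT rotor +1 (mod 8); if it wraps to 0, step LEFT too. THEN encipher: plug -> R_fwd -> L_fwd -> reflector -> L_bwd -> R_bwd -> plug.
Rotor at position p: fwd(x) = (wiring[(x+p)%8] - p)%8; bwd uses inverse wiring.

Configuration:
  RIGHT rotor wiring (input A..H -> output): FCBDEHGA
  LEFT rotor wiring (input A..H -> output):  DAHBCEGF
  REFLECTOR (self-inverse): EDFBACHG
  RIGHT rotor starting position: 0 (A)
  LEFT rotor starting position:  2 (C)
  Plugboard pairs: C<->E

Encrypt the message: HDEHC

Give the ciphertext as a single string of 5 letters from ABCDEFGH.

Char 1 ('H'): step: R->1, L=2; H->plug->H->R->E->L->E->refl->A->L'->C->R'->C->plug->E
Char 2 ('D'): step: R->2, L=2; D->plug->D->R->F->L->D->refl->B->L'->G->R'->F->plug->F
Char 3 ('E'): step: R->3, L=2; E->plug->C->R->E->L->E->refl->A->L'->C->R'->F->plug->F
Char 4 ('H'): step: R->4, L=2; H->plug->H->R->H->L->G->refl->H->L'->B->R'->E->plug->C
Char 5 ('C'): step: R->5, L=2; C->plug->E->R->F->L->D->refl->B->L'->G->R'->G->plug->G

Answer: EFFCG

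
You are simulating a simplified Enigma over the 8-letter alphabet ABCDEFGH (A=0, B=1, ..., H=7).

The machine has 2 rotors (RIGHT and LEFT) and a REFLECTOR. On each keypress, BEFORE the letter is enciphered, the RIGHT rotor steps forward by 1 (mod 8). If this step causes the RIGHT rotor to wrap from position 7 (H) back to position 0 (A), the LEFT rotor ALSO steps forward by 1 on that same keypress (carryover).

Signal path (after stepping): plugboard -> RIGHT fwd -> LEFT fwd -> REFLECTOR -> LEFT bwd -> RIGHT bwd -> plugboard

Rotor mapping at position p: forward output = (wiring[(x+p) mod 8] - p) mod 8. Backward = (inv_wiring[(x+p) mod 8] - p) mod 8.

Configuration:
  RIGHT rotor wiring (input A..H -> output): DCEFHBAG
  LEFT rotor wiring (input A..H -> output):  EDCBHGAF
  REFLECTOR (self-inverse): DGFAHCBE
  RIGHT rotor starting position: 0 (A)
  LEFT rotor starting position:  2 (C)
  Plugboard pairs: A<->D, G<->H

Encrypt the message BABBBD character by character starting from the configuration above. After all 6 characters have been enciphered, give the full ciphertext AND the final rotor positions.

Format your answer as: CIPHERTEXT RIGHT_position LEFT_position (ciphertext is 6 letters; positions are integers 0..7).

Answer: DFHHCE 6 2

Derivation:
Char 1 ('B'): step: R->1, L=2; B->plug->B->R->D->L->E->refl->H->L'->B->R'->A->plug->D
Char 2 ('A'): step: R->2, L=2; A->plug->D->R->H->L->B->refl->G->L'->E->R'->F->plug->F
Char 3 ('B'): step: R->3, L=2; B->plug->B->R->E->L->G->refl->B->L'->H->R'->G->plug->H
Char 4 ('B'): step: R->4, L=2; B->plug->B->R->F->L->D->refl->A->L'->A->R'->G->plug->H
Char 5 ('B'): step: R->5, L=2; B->plug->B->R->D->L->E->refl->H->L'->B->R'->C->plug->C
Char 6 ('D'): step: R->6, L=2; D->plug->A->R->C->L->F->refl->C->L'->G->R'->E->plug->E
Final: ciphertext=DFHHCE, RIGHT=6, LEFT=2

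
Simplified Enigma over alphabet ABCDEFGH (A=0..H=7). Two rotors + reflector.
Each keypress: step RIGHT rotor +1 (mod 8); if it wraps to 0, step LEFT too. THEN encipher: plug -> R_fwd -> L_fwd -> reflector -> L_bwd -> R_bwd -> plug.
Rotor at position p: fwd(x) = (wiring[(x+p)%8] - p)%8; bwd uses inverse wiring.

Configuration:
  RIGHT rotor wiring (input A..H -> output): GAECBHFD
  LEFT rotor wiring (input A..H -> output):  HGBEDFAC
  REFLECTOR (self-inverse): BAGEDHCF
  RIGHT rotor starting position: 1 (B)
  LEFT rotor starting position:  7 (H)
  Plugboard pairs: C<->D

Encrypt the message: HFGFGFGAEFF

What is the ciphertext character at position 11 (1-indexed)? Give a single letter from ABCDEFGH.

Char 1 ('H'): step: R->2, L=7; H->plug->H->R->G->L->G->refl->C->L'->D->R'->E->plug->E
Char 2 ('F'): step: R->3, L=7; F->plug->F->R->D->L->C->refl->G->L'->G->R'->B->plug->B
Char 3 ('G'): step: R->4, L=7; G->plug->G->R->A->L->D->refl->E->L'->F->R'->A->plug->A
Char 4 ('F'): step: R->5, L=7; F->plug->F->R->H->L->B->refl->A->L'->B->R'->D->plug->C
Char 5 ('G'): step: R->6, L=7; G->plug->G->R->D->L->C->refl->G->L'->G->R'->E->plug->E
Char 6 ('F'): step: R->7, L=7; F->plug->F->R->C->L->H->refl->F->L'->E->R'->A->plug->A
Char 7 ('G'): step: R->0, L->0 (L advanced); G->plug->G->R->F->L->F->refl->H->L'->A->R'->B->plug->B
Char 8 ('A'): step: R->1, L=0; A->plug->A->R->H->L->C->refl->G->L'->B->R'->C->plug->D
Char 9 ('E'): step: R->2, L=0; E->plug->E->R->D->L->E->refl->D->L'->E->R'->G->plug->G
Char 10 ('F'): step: R->3, L=0; F->plug->F->R->D->L->E->refl->D->L'->E->R'->C->plug->D
Char 11 ('F'): step: R->4, L=0; F->plug->F->R->E->L->D->refl->E->L'->D->R'->B->plug->B

B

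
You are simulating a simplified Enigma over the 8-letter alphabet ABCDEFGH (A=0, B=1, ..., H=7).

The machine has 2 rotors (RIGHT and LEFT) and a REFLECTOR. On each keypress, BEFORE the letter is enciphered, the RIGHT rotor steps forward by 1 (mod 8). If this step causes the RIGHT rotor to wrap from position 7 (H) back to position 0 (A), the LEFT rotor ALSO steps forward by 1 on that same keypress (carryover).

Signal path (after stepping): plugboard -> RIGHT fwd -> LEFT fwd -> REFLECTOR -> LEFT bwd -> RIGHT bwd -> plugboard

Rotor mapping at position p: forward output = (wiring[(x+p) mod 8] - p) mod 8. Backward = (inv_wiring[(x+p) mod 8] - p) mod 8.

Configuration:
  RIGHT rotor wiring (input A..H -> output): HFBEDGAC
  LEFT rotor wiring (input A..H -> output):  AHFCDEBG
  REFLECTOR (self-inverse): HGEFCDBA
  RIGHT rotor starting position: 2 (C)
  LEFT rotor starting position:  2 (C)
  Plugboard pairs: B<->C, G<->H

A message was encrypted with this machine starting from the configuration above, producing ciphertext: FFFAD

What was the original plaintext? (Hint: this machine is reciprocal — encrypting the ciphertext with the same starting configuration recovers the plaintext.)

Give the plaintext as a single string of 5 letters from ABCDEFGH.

Answer: ABAFB

Derivation:
Char 1 ('F'): step: R->3, L=2; F->plug->F->R->E->L->H->refl->A->L'->B->R'->A->plug->A
Char 2 ('F'): step: R->4, L=2; F->plug->F->R->B->L->A->refl->H->L'->E->R'->C->plug->B
Char 3 ('F'): step: R->5, L=2; F->plug->F->R->E->L->H->refl->A->L'->B->R'->A->plug->A
Char 4 ('A'): step: R->6, L=2; A->plug->A->R->C->L->B->refl->G->L'->G->R'->F->plug->F
Char 5 ('D'): step: R->7, L=2; D->plug->D->R->C->L->B->refl->G->L'->G->R'->C->plug->B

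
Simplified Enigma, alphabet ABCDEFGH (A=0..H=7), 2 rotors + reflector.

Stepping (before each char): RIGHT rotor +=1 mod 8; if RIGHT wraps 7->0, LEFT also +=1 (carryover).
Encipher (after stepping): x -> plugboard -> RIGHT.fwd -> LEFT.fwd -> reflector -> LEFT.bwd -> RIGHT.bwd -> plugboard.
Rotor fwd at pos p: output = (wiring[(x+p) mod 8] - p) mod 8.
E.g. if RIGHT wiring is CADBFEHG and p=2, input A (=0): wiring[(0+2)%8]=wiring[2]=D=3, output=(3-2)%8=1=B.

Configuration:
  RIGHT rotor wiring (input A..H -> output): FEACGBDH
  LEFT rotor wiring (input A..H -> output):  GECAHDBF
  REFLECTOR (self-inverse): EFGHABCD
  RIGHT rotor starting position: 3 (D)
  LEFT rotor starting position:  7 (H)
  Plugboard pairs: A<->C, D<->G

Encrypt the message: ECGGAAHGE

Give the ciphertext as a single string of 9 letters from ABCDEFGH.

Char 1 ('E'): step: R->4, L=7; E->plug->E->R->B->L->H->refl->D->L'->D->R'->D->plug->G
Char 2 ('C'): step: R->5, L=7; C->plug->A->R->E->L->B->refl->F->L'->C->R'->C->plug->A
Char 3 ('G'): step: R->6, L=7; G->plug->D->R->G->L->E->refl->A->L'->F->R'->A->plug->C
Char 4 ('G'): step: R->7, L=7; G->plug->D->R->B->L->H->refl->D->L'->D->R'->E->plug->E
Char 5 ('A'): step: R->0, L->0 (L advanced); A->plug->C->R->A->L->G->refl->C->L'->C->R'->D->plug->G
Char 6 ('A'): step: R->1, L=0; A->plug->C->R->B->L->E->refl->A->L'->D->R'->A->plug->C
Char 7 ('H'): step: R->2, L=0; H->plug->H->R->C->L->C->refl->G->L'->A->R'->B->plug->B
Char 8 ('G'): step: R->3, L=0; G->plug->D->R->A->L->G->refl->C->L'->C->R'->F->plug->F
Char 9 ('E'): step: R->4, L=0; E->plug->E->R->B->L->E->refl->A->L'->D->R'->D->plug->G

Answer: GACEGCBFG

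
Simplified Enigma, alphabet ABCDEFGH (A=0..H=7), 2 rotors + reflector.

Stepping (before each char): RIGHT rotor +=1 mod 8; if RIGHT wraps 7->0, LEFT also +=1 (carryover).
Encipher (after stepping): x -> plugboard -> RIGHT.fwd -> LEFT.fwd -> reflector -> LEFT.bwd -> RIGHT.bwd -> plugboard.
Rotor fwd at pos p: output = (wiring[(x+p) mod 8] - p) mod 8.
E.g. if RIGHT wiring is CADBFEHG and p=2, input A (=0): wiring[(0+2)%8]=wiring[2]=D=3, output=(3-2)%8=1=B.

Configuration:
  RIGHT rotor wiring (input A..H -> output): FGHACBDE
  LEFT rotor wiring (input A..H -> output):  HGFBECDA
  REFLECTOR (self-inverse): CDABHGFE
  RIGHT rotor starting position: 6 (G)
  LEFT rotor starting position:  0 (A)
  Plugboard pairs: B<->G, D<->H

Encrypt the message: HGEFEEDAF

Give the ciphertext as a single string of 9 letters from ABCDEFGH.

Answer: DFCACAFFD

Derivation:
Char 1 ('H'): step: R->7, L=0; H->plug->D->R->A->L->H->refl->E->L'->E->R'->H->plug->D
Char 2 ('G'): step: R->0, L->1 (L advanced); G->plug->B->R->G->L->H->refl->E->L'->B->R'->F->plug->F
Char 3 ('E'): step: R->1, L=1; E->plug->E->R->A->L->F->refl->G->L'->H->R'->C->plug->C
Char 4 ('F'): step: R->2, L=1; F->plug->F->R->C->L->A->refl->C->L'->F->R'->A->plug->A
Char 5 ('E'): step: R->3, L=1; E->plug->E->R->B->L->E->refl->H->L'->G->R'->C->plug->C
Char 6 ('E'): step: R->4, L=1; E->plug->E->R->B->L->E->refl->H->L'->G->R'->A->plug->A
Char 7 ('D'): step: R->5, L=1; D->plug->H->R->F->L->C->refl->A->L'->C->R'->F->plug->F
Char 8 ('A'): step: R->6, L=1; A->plug->A->R->F->L->C->refl->A->L'->C->R'->F->plug->F
Char 9 ('F'): step: R->7, L=1; F->plug->F->R->D->L->D->refl->B->L'->E->R'->H->plug->D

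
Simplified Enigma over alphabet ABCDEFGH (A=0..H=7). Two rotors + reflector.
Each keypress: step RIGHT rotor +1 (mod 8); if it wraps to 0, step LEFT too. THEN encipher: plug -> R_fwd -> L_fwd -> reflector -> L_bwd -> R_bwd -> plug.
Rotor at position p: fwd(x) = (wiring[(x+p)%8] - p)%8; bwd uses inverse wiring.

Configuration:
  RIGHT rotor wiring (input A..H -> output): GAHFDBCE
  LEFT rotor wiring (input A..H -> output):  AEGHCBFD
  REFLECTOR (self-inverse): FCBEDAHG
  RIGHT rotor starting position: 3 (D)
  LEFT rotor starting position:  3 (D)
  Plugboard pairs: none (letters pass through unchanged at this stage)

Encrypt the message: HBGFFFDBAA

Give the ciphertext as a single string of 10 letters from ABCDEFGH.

Char 1 ('H'): step: R->4, L=3; H->plug->H->R->B->L->H->refl->G->L'->C->R'->E->plug->E
Char 2 ('B'): step: R->5, L=3; B->plug->B->R->F->L->F->refl->A->L'->E->R'->A->plug->A
Char 3 ('G'): step: R->6, L=3; G->plug->G->R->F->L->F->refl->A->L'->E->R'->A->plug->A
Char 4 ('F'): step: R->7, L=3; F->plug->F->R->E->L->A->refl->F->L'->F->R'->A->plug->A
Char 5 ('F'): step: R->0, L->4 (L advanced); F->plug->F->R->B->L->F->refl->A->L'->F->R'->D->plug->D
Char 6 ('F'): step: R->1, L=4; F->plug->F->R->B->L->F->refl->A->L'->F->R'->H->plug->H
Char 7 ('D'): step: R->2, L=4; D->plug->D->R->H->L->D->refl->E->L'->E->R'->G->plug->G
Char 8 ('B'): step: R->3, L=4; B->plug->B->R->A->L->G->refl->H->L'->D->R'->F->plug->F
Char 9 ('A'): step: R->4, L=4; A->plug->A->R->H->L->D->refl->E->L'->E->R'->F->plug->F
Char 10 ('A'): step: R->5, L=4; A->plug->A->R->E->L->E->refl->D->L'->H->R'->C->plug->C

Answer: EAAADHGFFC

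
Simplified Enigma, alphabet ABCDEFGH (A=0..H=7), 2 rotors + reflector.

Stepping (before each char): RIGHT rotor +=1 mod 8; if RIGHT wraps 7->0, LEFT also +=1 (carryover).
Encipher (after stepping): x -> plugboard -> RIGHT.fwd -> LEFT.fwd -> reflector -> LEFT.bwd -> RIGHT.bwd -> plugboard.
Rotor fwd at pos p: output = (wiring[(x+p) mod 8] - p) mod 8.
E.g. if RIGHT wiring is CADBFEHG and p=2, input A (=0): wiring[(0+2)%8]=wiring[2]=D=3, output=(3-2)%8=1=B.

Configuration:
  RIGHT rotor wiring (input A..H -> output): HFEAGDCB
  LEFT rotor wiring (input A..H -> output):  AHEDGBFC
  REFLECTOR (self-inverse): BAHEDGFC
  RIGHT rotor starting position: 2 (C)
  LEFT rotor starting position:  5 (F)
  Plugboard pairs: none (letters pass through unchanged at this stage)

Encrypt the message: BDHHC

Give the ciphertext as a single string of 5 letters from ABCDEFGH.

Char 1 ('B'): step: R->3, L=5; B->plug->B->R->D->L->D->refl->E->L'->A->R'->C->plug->C
Char 2 ('D'): step: R->4, L=5; D->plug->D->R->F->L->H->refl->C->L'->E->R'->H->plug->H
Char 3 ('H'): step: R->5, L=5; H->plug->H->R->B->L->A->refl->B->L'->H->R'->F->plug->F
Char 4 ('H'): step: R->6, L=5; H->plug->H->R->F->L->H->refl->C->L'->E->R'->A->plug->A
Char 5 ('C'): step: R->7, L=5; C->plug->C->R->G->L->G->refl->F->L'->C->R'->A->plug->A

Answer: CHFAA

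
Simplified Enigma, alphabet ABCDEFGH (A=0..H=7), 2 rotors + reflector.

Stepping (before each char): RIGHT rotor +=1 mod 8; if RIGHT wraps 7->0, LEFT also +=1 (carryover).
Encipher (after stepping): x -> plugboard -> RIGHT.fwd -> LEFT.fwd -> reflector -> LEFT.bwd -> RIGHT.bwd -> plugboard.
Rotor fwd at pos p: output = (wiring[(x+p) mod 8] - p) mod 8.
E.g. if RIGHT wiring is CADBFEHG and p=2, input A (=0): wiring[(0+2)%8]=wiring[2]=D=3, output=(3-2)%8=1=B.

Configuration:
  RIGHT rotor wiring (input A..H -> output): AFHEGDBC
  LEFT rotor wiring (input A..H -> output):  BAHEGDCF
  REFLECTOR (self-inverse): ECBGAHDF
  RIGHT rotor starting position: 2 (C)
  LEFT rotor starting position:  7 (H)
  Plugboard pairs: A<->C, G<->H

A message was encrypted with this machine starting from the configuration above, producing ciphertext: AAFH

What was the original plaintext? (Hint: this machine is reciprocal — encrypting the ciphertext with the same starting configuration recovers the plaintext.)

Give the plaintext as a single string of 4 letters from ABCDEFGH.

Answer: EEGD

Derivation:
Char 1 ('A'): step: R->3, L=7; A->plug->C->R->A->L->G->refl->D->L'->H->R'->E->plug->E
Char 2 ('A'): step: R->4, L=7; A->plug->C->R->F->L->H->refl->F->L'->E->R'->E->plug->E
Char 3 ('F'): step: R->5, L=7; F->plug->F->R->C->L->B->refl->C->L'->B->R'->H->plug->G
Char 4 ('H'): step: R->6, L=7; H->plug->G->R->A->L->G->refl->D->L'->H->R'->D->plug->D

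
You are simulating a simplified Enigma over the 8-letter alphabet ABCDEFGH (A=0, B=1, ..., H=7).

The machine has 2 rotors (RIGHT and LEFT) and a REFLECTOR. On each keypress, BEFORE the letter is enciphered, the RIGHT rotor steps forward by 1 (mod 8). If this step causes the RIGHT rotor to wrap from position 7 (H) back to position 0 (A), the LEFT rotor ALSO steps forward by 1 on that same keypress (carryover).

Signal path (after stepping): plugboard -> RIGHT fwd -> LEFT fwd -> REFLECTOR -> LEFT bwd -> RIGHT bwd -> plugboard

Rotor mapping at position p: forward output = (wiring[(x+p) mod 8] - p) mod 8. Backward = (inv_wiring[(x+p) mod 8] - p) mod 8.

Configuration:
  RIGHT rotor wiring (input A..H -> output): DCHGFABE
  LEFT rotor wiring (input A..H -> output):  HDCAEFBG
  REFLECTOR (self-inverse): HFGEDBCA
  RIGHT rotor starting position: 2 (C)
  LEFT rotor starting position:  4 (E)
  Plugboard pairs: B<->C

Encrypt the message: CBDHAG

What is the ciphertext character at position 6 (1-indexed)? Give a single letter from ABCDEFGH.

Char 1 ('C'): step: R->3, L=4; C->plug->B->R->C->L->F->refl->B->L'->B->R'->E->plug->E
Char 2 ('B'): step: R->4, L=4; B->plug->C->R->F->L->H->refl->A->L'->A->R'->D->plug->D
Char 3 ('D'): step: R->5, L=4; D->plug->D->R->G->L->G->refl->C->L'->D->R'->A->plug->A
Char 4 ('H'): step: R->6, L=4; H->plug->H->R->C->L->F->refl->B->L'->B->R'->E->plug->E
Char 5 ('A'): step: R->7, L=4; A->plug->A->R->F->L->H->refl->A->L'->A->R'->D->plug->D
Char 6 ('G'): step: R->0, L->5 (L advanced); G->plug->G->R->B->L->E->refl->D->L'->G->R'->D->plug->D

D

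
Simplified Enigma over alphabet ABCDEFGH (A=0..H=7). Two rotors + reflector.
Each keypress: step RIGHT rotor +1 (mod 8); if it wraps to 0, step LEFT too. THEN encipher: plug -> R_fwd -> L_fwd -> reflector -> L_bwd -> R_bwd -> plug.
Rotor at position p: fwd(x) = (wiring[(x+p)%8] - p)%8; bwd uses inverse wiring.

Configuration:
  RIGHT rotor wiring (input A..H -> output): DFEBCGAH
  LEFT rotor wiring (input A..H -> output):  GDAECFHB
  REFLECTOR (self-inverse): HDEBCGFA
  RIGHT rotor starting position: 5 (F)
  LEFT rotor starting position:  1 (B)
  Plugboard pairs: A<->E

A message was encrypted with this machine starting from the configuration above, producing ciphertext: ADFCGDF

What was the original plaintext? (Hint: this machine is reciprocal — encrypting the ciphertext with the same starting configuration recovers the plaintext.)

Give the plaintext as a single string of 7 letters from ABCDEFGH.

Answer: BGDEAGE

Derivation:
Char 1 ('A'): step: R->6, L=1; A->plug->E->R->G->L->A->refl->H->L'->B->R'->B->plug->B
Char 2 ('D'): step: R->7, L=1; D->plug->D->R->F->L->G->refl->F->L'->H->R'->G->plug->G
Char 3 ('F'): step: R->0, L->2 (L advanced); F->plug->F->R->G->L->E->refl->C->L'->B->R'->D->plug->D
Char 4 ('C'): step: R->1, L=2; C->plug->C->R->A->L->G->refl->F->L'->E->R'->A->plug->E
Char 5 ('G'): step: R->2, L=2; G->plug->G->R->B->L->C->refl->E->L'->G->R'->E->plug->A
Char 6 ('D'): step: R->3, L=2; D->plug->D->R->F->L->H->refl->A->L'->C->R'->G->plug->G
Char 7 ('F'): step: R->4, L=2; F->plug->F->R->B->L->C->refl->E->L'->G->R'->A->plug->E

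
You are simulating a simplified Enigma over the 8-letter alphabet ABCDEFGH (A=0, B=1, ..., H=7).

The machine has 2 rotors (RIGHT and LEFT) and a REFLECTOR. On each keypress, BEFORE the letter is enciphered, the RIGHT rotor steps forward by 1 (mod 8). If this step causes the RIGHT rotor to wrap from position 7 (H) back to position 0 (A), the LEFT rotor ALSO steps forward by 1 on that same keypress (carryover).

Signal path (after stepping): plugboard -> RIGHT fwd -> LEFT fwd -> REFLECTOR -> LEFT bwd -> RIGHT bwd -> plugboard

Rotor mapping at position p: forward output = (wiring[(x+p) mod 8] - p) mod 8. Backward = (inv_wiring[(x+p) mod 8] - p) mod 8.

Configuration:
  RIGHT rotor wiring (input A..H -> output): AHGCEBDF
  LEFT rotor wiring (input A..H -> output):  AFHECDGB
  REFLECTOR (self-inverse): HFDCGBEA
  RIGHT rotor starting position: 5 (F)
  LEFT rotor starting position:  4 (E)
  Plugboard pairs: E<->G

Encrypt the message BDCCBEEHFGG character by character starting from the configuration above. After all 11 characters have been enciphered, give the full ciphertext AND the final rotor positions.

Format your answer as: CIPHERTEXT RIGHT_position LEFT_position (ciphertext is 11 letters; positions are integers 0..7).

Char 1 ('B'): step: R->6, L=4; B->plug->B->R->H->L->A->refl->H->L'->B->R'->D->plug->D
Char 2 ('D'): step: R->7, L=4; D->plug->D->R->H->L->A->refl->H->L'->B->R'->B->plug->B
Char 3 ('C'): step: R->0, L->5 (L advanced); C->plug->C->R->G->L->H->refl->A->L'->E->R'->E->plug->G
Char 4 ('C'): step: R->1, L=5; C->plug->C->R->B->L->B->refl->F->L'->H->R'->H->plug->H
Char 5 ('B'): step: R->2, L=5; B->plug->B->R->A->L->G->refl->E->L'->C->R'->C->plug->C
Char 6 ('E'): step: R->3, L=5; E->plug->G->R->E->L->A->refl->H->L'->G->R'->C->plug->C
Char 7 ('E'): step: R->4, L=5; E->plug->G->R->C->L->E->refl->G->L'->A->R'->A->plug->A
Char 8 ('H'): step: R->5, L=5; H->plug->H->R->H->L->F->refl->B->L'->B->R'->F->plug->F
Char 9 ('F'): step: R->6, L=5; F->plug->F->R->E->L->A->refl->H->L'->G->R'->G->plug->E
Char 10 ('G'): step: R->7, L=5; G->plug->E->R->D->L->D->refl->C->L'->F->R'->F->plug->F
Char 11 ('G'): step: R->0, L->6 (L advanced); G->plug->E->R->E->L->B->refl->F->L'->H->R'->B->plug->B
Final: ciphertext=DBGHCCAFEFB, RIGHT=0, LEFT=6

Answer: DBGHCCAFEFB 0 6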